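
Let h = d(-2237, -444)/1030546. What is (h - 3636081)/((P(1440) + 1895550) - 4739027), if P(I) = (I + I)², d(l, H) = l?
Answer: -3747148732463/5617426893958 ≈ -0.66706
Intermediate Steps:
P(I) = 4*I² (P(I) = (2*I)² = 4*I²)
h = -2237/1030546 ≈ -0.0021707
(h - 3636081)/((P(1440) + 1895550) - 4739027) = (-2237/1030546 - 3636081)/((4*1440² + 1895550) - 4739027) = -3747148732463/(1030546*((4*2073600 + 1895550) - 4739027)) = -3747148732463/(1030546*((8294400 + 1895550) - 4739027)) = -3747148732463/(1030546*(10189950 - 4739027)) = -3747148732463/1030546/5450923 = -3747148732463/1030546*1/5450923 = -3747148732463/5617426893958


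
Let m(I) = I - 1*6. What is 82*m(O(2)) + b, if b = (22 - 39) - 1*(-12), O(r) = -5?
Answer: -907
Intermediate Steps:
m(I) = -6 + I (m(I) = I - 6 = -6 + I)
b = -5 (b = -17 + 12 = -5)
82*m(O(2)) + b = 82*(-6 - 5) - 5 = 82*(-11) - 5 = -902 - 5 = -907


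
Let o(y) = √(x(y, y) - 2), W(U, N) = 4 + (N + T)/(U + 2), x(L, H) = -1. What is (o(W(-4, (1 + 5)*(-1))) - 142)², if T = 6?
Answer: (142 - I*√3)² ≈ 20161.0 - 491.9*I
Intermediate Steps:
W(U, N) = 4 + (6 + N)/(2 + U) (W(U, N) = 4 + (N + 6)/(U + 2) = 4 + (6 + N)/(2 + U))
o(y) = I*√3 (o(y) = √(-1 - 2) = √(-3) = I*√3)
(o(W(-4, (1 + 5)*(-1))) - 142)² = (I*√3 - 142)² = (-142 + I*√3)²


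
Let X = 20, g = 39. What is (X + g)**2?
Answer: 3481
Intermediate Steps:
(X + g)**2 = (20 + 39)**2 = 59**2 = 3481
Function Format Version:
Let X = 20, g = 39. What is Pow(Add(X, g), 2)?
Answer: 3481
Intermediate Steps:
Pow(Add(X, g), 2) = Pow(Add(20, 39), 2) = Pow(59, 2) = 3481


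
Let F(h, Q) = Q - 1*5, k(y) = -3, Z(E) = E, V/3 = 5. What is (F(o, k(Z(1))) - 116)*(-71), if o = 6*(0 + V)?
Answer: 8804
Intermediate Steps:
V = 15 (V = 3*5 = 15)
o = 90 (o = 6*(0 + 15) = 6*15 = 90)
F(h, Q) = -5 + Q (F(h, Q) = Q - 5 = -5 + Q)
(F(o, k(Z(1))) - 116)*(-71) = ((-5 - 3) - 116)*(-71) = (-8 - 116)*(-71) = -124*(-71) = 8804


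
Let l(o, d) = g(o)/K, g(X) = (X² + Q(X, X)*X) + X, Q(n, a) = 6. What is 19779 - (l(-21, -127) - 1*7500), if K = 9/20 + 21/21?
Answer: 785211/29 ≈ 27076.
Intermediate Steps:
K = 29/20 (K = 9*(1/20) + 21*(1/21) = 9/20 + 1 = 29/20 ≈ 1.4500)
g(X) = X² + 7*X (g(X) = (X² + 6*X) + X = X² + 7*X)
l(o, d) = 20*o*(7 + o)/29 (l(o, d) = (o*(7 + o))/(29/20) = (o*(7 + o))*(20/29) = 20*o*(7 + o)/29)
19779 - (l(-21, -127) - 1*7500) = 19779 - ((20/29)*(-21)*(7 - 21) - 1*7500) = 19779 - ((20/29)*(-21)*(-14) - 7500) = 19779 - (5880/29 - 7500) = 19779 - 1*(-211620/29) = 19779 + 211620/29 = 785211/29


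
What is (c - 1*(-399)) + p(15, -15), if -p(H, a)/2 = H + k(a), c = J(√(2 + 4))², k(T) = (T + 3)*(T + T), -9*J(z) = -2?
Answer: -28427/81 ≈ -350.95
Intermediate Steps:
J(z) = 2/9 (J(z) = -⅑*(-2) = 2/9)
k(T) = 2*T*(3 + T) (k(T) = (3 + T)*(2*T) = 2*T*(3 + T))
c = 4/81 (c = (2/9)² = 4/81 ≈ 0.049383)
p(H, a) = -2*H - 4*a*(3 + a) (p(H, a) = -2*(H + 2*a*(3 + a)) = -2*H - 4*a*(3 + a))
(c - 1*(-399)) + p(15, -15) = (4/81 - 1*(-399)) + (-2*15 - 4*(-15)*(3 - 15)) = (4/81 + 399) + (-30 - 4*(-15)*(-12)) = 32323/81 + (-30 - 720) = 32323/81 - 750 = -28427/81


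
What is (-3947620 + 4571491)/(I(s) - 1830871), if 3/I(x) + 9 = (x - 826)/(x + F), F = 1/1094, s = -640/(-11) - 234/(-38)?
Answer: -191248666344891/561256517025572 ≈ -0.34075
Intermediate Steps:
s = 13447/209 (s = -640*(-1/11) - 234*(-1/38) = 640/11 + 117/19 = 13447/209 ≈ 64.340)
F = 1/1094 ≈ 0.00091408
I(x) = 3/(-9 + (-826 + x)/(1/1094 + x)) (I(x) = 3/(-9 + (x - 826)/(x + 1/1094)) = 3/(-9 + (-826 + x)/(1/1094 + x)))
(-3947620 + 4571491)/(I(s) - 1830871) = (-3947620 + 4571491)/(3*(-1 - 1094*13447/209)/(903653 + 8752*(13447/209)) - 1830871) = 623871/(3*(-1 - 14711018/209)/(903653 + 117688144/209) - 1830871) = 623871/(3*(-14711227/209)/(306551621/209) - 1830871) = 623871/(3*(209/306551621)*(-14711227/209) - 1830871) = 623871/(-44133681/306551621 - 1830871) = 623871/(-561256517025572/306551621) = 623871*(-306551621/561256517025572) = -191248666344891/561256517025572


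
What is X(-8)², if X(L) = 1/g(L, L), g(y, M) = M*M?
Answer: 1/4096 ≈ 0.00024414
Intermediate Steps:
g(y, M) = M²
X(L) = L⁻² (X(L) = 1/(L²) = L⁻²)
X(-8)² = ((-8)⁻²)² = (1/64)² = 1/4096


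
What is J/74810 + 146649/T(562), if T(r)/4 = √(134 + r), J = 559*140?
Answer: 7826/7481 + 48883*√174/464 ≈ 1390.7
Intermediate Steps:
J = 78260
T(r) = 4*√(134 + r)
J/74810 + 146649/T(562) = 78260/74810 + 146649/((4*√(134 + 562))) = 78260*(1/74810) + 146649/((4*√696)) = 7826/7481 + 146649/((4*(2*√174))) = 7826/7481 + 146649/((8*√174)) = 7826/7481 + 146649*(√174/1392) = 7826/7481 + 48883*√174/464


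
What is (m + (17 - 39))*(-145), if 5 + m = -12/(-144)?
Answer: 46835/12 ≈ 3902.9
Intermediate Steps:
m = -59/12 (m = -5 - 12/(-144) = -5 - 12*(-1/144) = -5 + 1/12 = -59/12 ≈ -4.9167)
(m + (17 - 39))*(-145) = (-59/12 + (17 - 39))*(-145) = (-59/12 - 22)*(-145) = -323/12*(-145) = 46835/12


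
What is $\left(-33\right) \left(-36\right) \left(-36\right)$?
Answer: $-42768$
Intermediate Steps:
$\left(-33\right) \left(-36\right) \left(-36\right) = 1188 \left(-36\right) = -42768$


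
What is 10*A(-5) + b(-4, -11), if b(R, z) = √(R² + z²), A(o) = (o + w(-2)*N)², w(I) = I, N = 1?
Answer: 490 + √137 ≈ 501.70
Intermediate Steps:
A(o) = (-2 + o)² (A(o) = (o - 2*1)² = (o - 2)² = (-2 + o)²)
10*A(-5) + b(-4, -11) = 10*(-2 - 5)² + √((-4)² + (-11)²) = 10*(-7)² + √(16 + 121) = 10*49 + √137 = 490 + √137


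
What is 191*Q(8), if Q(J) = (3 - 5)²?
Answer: 764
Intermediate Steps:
Q(J) = 4 (Q(J) = (-2)² = 4)
191*Q(8) = 191*4 = 764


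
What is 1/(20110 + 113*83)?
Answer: 1/29489 ≈ 3.3911e-5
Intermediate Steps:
1/(20110 + 113*83) = 1/(20110 + 9379) = 1/29489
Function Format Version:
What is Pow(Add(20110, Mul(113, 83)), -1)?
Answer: Rational(1, 29489) ≈ 3.3911e-5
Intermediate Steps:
Pow(Add(20110, Mul(113, 83)), -1) = Pow(Add(20110, 9379), -1) = Pow(29489, -1) = Rational(1, 29489)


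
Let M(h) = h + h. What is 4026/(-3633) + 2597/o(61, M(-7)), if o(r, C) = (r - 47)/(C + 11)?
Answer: -1350527/2422 ≈ -557.61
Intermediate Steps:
M(h) = 2*h
o(r, C) = (-47 + r)/(11 + C)
4026/(-3633) + 2597/o(61, M(-7)) = 4026/(-3633) + 2597/(((-47 + 61)/(11 + 2*(-7)))) = 4026*(-1/3633) + 2597/((14/(11 - 14))) = -1342/1211 + 2597/((14/(-3))) = -1342/1211 + 2597/((-1/3*14)) = -1342/1211 + 2597/(-14/3) = -1342/1211 + 2597*(-3/14) = -1342/1211 - 1113/2 = -1350527/2422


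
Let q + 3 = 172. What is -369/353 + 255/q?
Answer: 27654/59657 ≈ 0.46355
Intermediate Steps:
q = 169 (q = -3 + 172 = 169)
-369/353 + 255/q = -369/353 + 255/169 = 27654/59657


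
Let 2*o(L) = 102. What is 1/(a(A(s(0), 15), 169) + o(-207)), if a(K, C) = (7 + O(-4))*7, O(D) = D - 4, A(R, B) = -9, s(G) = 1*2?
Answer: 1/44 ≈ 0.022727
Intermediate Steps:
s(G) = 2
O(D) = -4 + D
o(L) = 51 (o(L) = (½)*102 = 51)
a(K, C) = -7 (a(K, C) = (7 + (-4 - 4))*7 = (7 - 8)*7 = -1*7 = -7)
1/(a(A(s(0), 15), 169) + o(-207)) = 1/(-7 + 51) = 1/44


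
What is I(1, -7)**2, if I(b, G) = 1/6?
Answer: 1/36 ≈ 0.027778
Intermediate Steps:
I(b, G) = 1/6
I(1, -7)**2 = (1/6)**2 = 1/36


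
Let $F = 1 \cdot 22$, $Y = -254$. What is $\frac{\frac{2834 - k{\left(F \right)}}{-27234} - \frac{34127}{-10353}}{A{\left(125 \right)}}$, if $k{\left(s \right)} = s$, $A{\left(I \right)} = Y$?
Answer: $- \frac{8826491}{702119754} \approx -0.012571$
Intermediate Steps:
$A{\left(I \right)} = -254$
$F = 22$
$\frac{\frac{2834 - k{\left(F \right)}}{-27234} - \frac{34127}{-10353}}{A{\left(125 \right)}} = \frac{\frac{2834 - 22}{-27234} - \frac{34127}{-10353}}{-254} = \left(\left(2834 - 22\right) \left(- \frac{1}{27234}\right) - - \frac{34127}{10353}\right) \left(- \frac{1}{254}\right) = \left(2812 \left(- \frac{1}{27234}\right) + \frac{34127}{10353}\right) \left(- \frac{1}{254}\right) = \left(- \frac{1406}{13617} + \frac{34127}{10353}\right) \left(- \frac{1}{254}\right) = \frac{8826491}{2764251} \left(- \frac{1}{254}\right) = - \frac{8826491}{702119754}$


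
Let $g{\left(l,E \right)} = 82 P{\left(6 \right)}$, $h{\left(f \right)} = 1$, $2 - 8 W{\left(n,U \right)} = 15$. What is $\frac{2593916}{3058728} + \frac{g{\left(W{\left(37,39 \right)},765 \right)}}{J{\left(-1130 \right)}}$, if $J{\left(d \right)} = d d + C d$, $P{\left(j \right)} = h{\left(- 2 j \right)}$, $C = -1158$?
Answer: $\frac{419166562421}{494259857520} \approx 0.84807$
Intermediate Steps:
$W{\left(n,U \right)} = - \frac{13}{8}$ ($W{\left(n,U \right)} = \frac{1}{4} - \frac{15}{8} = - \frac{13}{8}$)
$P{\left(j \right)} = 1$
$g{\left(l,E \right)} = 82$ ($g{\left(l,E \right)} = 82 \cdot 1 = 82$)
$J{\left(d \right)} = d^{2} - 1158 d$ ($J{\left(d \right)} = d d - 1158 d = d^{2} - 1158 d$)
$\frac{2593916}{3058728} + \frac{g{\left(W{\left(37,39 \right)},765 \right)}}{J{\left(-1130 \right)}} = \frac{2593916}{3058728} + \frac{82}{\left(-1130\right) \left(-1158 - 1130\right)} = 2593916 \cdot \frac{1}{3058728} + \frac{82}{\left(-1130\right) \left(-2288\right)} = \frac{648479}{764682} + \frac{82}{2585440} = \frac{648479}{764682} + 82 \cdot \frac{1}{2585440} = \frac{648479}{764682} + \frac{41}{1292720} = \frac{419166562421}{494259857520}$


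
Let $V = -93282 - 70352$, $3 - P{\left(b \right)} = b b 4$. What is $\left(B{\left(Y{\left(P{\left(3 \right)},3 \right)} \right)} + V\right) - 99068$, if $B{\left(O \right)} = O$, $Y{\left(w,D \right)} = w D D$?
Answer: $-262999$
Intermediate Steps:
$P{\left(b \right)} = 3 - 4 b^{2}$ ($P{\left(b \right)} = 3 - b b 4 = 3 - b^{2} \cdot 4 = 3 - 4 b^{2}$)
$V = -163634$
$Y{\left(w,D \right)} = w D^{2}$ ($Y{\left(w,D \right)} = D w D = w D^{2}$)
$\left(B{\left(Y{\left(P{\left(3 \right)},3 \right)} \right)} + V\right) - 99068 = \left(\left(3 - 4 \cdot 3^{2}\right) 3^{2} - 163634\right) - 99068 = \left(\left(3 - 36\right) 9 - 163634\right) - 99068 = \left(\left(-33\right) 9 - 163634\right) - 99068 = \left(-297 - 163634\right) - 99068 = -163931 - 99068 = -262999$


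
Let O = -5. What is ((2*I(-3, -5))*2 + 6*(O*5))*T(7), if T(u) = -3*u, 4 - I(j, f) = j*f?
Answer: 4074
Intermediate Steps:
I(j, f) = 4 - f*j (I(j, f) = 4 - j*f = 4 - f*j)
((2*I(-3, -5))*2 + 6*(O*5))*T(7) = ((2*(4 - 1*(-5)*(-3)))*2 + 6*(-5*5))*(-3*7) = ((2*(4 - 15))*2 + 6*(-25))*(-21) = ((2*(-11))*2 - 150)*(-21) = (-22*2 - 150)*(-21) = (-44 - 150)*(-21) = -194*(-21) = 4074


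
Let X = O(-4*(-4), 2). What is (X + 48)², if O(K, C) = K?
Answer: 4096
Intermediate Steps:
X = 16 (X = -4*(-4) = 16)
(X + 48)² = (16 + 48)² = 64² = 4096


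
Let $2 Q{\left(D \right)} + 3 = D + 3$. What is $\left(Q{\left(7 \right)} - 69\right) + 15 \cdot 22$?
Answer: $\frac{529}{2} \approx 264.5$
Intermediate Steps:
$Q{\left(D \right)} = \frac{D}{2}$ ($Q{\left(D \right)} = - \frac{3}{2} + \frac{D + 3}{2} = - \frac{3}{2} + \frac{3 + D}{2} = - \frac{3}{2} + \left(\frac{3}{2} + \frac{D}{2}\right) = \frac{D}{2}$)
$\left(Q{\left(7 \right)} - 69\right) + 15 \cdot 22 = \left(\frac{1}{2} \cdot 7 - 69\right) + 15 \cdot 22 = \left(\frac{7}{2} - 69\right) + 330 = - \frac{131}{2} + 330 = \frac{529}{2}$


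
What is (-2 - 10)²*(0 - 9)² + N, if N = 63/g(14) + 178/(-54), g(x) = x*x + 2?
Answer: 6926647/594 ≈ 11661.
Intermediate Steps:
g(x) = 2 + x² (g(x) = x² + 2 = 2 + x²)
N = -1769/594 (N = 63/(2 + 14²) + 178/(-54) = 63/(2 + 196) + 178*(-1/54) = 63/198 - 89/27 = 63*(1/198) - 89/27 = 7/22 - 89/27 = -1769/594 ≈ -2.9781)
(-2 - 10)²*(0 - 9)² + N = (-2 - 10)²*(0 - 9)² - 1769/594 = (-12)²*(-9)² - 1769/594 = 144*81 - 1769/594 = 11664 - 1769/594 = 6926647/594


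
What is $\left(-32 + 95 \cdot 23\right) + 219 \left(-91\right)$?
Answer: $-17776$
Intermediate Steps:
$\left(-32 + 95 \cdot 23\right) + 219 \left(-91\right) = \left(-32 + 2185\right) - 19929 = 2153 - 19929 = -17776$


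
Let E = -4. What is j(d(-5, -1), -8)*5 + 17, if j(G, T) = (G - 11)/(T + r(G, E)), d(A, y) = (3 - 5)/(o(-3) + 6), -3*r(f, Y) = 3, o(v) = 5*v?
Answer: 1862/81 ≈ 22.988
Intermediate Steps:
r(f, Y) = -1 (r(f, Y) = -⅓*3 = -1)
d(A, y) = 2/9 (d(A, y) = (3 - 5)/(5*(-3) + 6) = -2/(-15 + 6) = -2/(-9) = -2*(-⅑) = 2/9)
j(G, T) = (-11 + G)/(-1 + T) (j(G, T) = (G - 11)/(T - 1) = (-11 + G)/(-1 + T))
j(d(-5, -1), -8)*5 + 17 = ((-11 + 2/9)/(-1 - 8))*5 + 17 = (-97/9/(-9))*5 + 17 = -⅑*(-97/9)*5 + 17 = (97/81)*5 + 17 = 485/81 + 17 = 1862/81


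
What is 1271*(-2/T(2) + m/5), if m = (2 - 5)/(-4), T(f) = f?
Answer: -21607/20 ≈ -1080.3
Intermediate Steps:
m = ¾ (m = -3*(-¼) = ¾ ≈ 0.75000)
1271*(-2/T(2) + m/5) = 1271*(-2/2 + (¾)/5) = 1271*(-2*½ + (¾)*(⅕)) = 1271*(-1 + 3/20) = 1271*(-17/20) = -21607/20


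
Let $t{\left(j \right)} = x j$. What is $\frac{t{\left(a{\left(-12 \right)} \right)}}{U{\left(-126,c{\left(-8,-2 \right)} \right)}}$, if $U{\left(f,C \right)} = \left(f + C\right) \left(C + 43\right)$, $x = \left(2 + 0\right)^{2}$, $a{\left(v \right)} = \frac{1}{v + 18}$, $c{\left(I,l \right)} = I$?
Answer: $- \frac{1}{7035} \approx -0.00014215$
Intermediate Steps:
$a{\left(v \right)} = \frac{1}{18 + v}$
$x = 4$ ($x = 2^{2} = 4$)
$U{\left(f,C \right)} = \left(43 + C\right) \left(C + f\right)$ ($U{\left(f,C \right)} = \left(C + f\right) \left(43 + C\right) = \left(43 + C\right) \left(C + f\right)$)
$t{\left(j \right)} = 4 j$
$\frac{t{\left(a{\left(-12 \right)} \right)}}{U{\left(-126,c{\left(-8,-2 \right)} \right)}} = \frac{4 \frac{1}{18 - 12}}{\left(-8\right)^{2} + 43 \left(-8\right) + 43 \left(-126\right) - -1008} = \frac{4 \cdot \frac{1}{6}}{64 - 344 - 5418 + 1008} = \frac{4 \cdot \frac{1}{6}}{-4690} = \frac{2}{3} \left(- \frac{1}{4690}\right) = - \frac{1}{7035}$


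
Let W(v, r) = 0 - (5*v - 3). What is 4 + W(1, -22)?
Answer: 2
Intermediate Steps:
W(v, r) = 3 - 5*v (W(v, r) = 0 - (-3 + 5*v) = 0 + (3 - 5*v) = 3 - 5*v)
4 + W(1, -22) = 4 + (3 - 5*1) = 4 + (3 - 5) = 4 - 2 = 2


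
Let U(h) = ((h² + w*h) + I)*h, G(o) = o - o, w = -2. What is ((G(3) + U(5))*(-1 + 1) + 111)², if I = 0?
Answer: 12321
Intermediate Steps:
G(o) = 0
U(h) = h*(h² - 2*h) (U(h) = ((h² - 2*h) + 0)*h = (h² - 2*h)*h = h*(h² - 2*h))
((G(3) + U(5))*(-1 + 1) + 111)² = ((0 + 5²*(-2 + 5))*(-1 + 1) + 111)² = ((0 + 25*3)*0 + 111)² = ((0 + 75)*0 + 111)² = (75*0 + 111)² = (0 + 111)² = 111² = 12321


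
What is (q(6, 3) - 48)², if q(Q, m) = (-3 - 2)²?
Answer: 529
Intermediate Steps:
q(Q, m) = 25 (q(Q, m) = (-5)² = 25)
(q(6, 3) - 48)² = (25 - 48)² = (-23)² = 529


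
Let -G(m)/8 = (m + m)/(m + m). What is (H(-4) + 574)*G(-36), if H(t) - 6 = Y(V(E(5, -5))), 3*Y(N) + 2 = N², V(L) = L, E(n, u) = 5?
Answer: -14104/3 ≈ -4701.3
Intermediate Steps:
G(m) = -8 (G(m) = -8*(m + m)/(m + m) = -8*2*m/(2*m) = -8*2*m*1/(2*m) = -8*1 = -8)
Y(N) = -⅔ + N²/3
H(t) = 41/3 (H(t) = 6 + (-⅔ + (⅓)*5²) = 6 + (-⅔ + (⅓)*25) = 6 + (-⅔ + 25/3) = 6 + 23/3 = 41/3)
(H(-4) + 574)*G(-36) = (41/3 + 574)*(-8) = (1763/3)*(-8) = -14104/3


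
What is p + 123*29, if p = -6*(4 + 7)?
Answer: 3501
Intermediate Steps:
p = -66 (p = -6*11 = -66)
p + 123*29 = -66 + 123*29 = -66 + 3567 = 3501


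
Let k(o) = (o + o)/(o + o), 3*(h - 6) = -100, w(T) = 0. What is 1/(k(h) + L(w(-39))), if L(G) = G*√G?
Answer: 1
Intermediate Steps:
L(G) = G^(3/2)
h = -82/3 (h = 6 + (⅓)*(-100) = 6 - 100/3 = -82/3 ≈ -27.333)
k(o) = 1 (k(o) = (2*o)/((2*o)) = (2*o)*(1/(2*o)) = 1)
1/(k(h) + L(w(-39))) = 1/(1 + 0^(3/2)) = 1/(1 + 0) = 1/1 = 1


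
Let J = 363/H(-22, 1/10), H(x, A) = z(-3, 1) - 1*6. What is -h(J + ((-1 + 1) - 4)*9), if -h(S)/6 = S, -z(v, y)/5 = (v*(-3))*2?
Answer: -3819/16 ≈ -238.69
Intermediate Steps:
z(v, y) = 30*v (z(v, y) = -5*v*(-3)*2 = -5*(-3*v)*2 = -(-30)*v = 30*v)
H(x, A) = -96 (H(x, A) = 30*(-3) - 1*6 = -90 - 6 = -96)
J = -121/32 (J = 363/(-96) = 363*(-1/96) = -121/32 ≈ -3.7813)
h(S) = -6*S
-h(J + ((-1 + 1) - 4)*9) = -(-6)*(-121/32 + ((-1 + 1) - 4)*9) = -(-6)*(-121/32 + (0 - 4)*9) = -(-6)*(-121/32 - 4*9) = -(-6)*(-121/32 - 36) = -(-6)*(-1273)/32 = -1*3819/16 = -3819/16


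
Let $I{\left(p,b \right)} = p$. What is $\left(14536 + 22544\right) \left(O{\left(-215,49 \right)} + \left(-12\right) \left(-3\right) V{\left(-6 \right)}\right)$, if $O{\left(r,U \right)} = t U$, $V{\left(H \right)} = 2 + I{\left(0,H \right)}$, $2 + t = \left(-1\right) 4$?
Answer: $-8231760$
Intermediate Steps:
$t = -6$ ($t = -2 - 4 = -6$)
$V{\left(H \right)} = 2$ ($V{\left(H \right)} = 2 + 0 = 2$)
$O{\left(r,U \right)} = - 6 U$
$\left(14536 + 22544\right) \left(O{\left(-215,49 \right)} + \left(-12\right) \left(-3\right) V{\left(-6 \right)}\right) = \left(14536 + 22544\right) \left(\left(-6\right) 49 + \left(-12\right) \left(-3\right) 2\right) = 37080 \left(-294 + 36 \cdot 2\right) = 37080 \left(-294 + 72\right) = 37080 \left(-222\right) = -8231760$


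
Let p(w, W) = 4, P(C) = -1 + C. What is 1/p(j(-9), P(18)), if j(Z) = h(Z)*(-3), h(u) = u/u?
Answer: 1/4 ≈ 0.25000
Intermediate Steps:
h(u) = 1
j(Z) = -3 (j(Z) = 1*(-3) = -3)
1/p(j(-9), P(18)) = 1/4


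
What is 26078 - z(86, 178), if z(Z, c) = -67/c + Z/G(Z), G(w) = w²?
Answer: 99801902/3827 ≈ 26078.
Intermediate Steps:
z(Z, c) = 1/Z - 67/c (z(Z, c) = -67/c + Z/(Z²) = -67/c + Z/Z² = -67/c + 1/Z = 1/Z - 67/c)
26078 - z(86, 178) = 26078 - (1/86 - 67/178) = 26078 - 1*(-1396/3827) = 26078 + 1396/3827 = 99801902/3827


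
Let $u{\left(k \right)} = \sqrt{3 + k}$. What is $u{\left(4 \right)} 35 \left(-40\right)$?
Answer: $- 1400 \sqrt{7} \approx -3704.1$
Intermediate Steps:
$u{\left(4 \right)} 35 \left(-40\right) = \sqrt{3 + 4} \cdot 35 \left(-40\right) = \sqrt{7} \cdot 35 \left(-40\right) = 35 \sqrt{7} \left(-40\right) = - 1400 \sqrt{7}$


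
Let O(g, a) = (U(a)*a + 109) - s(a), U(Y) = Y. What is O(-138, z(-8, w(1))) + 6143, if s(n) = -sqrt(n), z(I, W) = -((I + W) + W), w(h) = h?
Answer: 6288 + sqrt(6) ≈ 6290.5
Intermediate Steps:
z(I, W) = -I - 2*W (z(I, W) = -(I + 2*W) = -I - 2*W)
O(g, a) = 109 + sqrt(a) + a**2 (O(g, a) = (a*a + 109) - (-1)*sqrt(a) = (a**2 + 109) + sqrt(a) = (109 + a**2) + sqrt(a) = 109 + sqrt(a) + a**2)
O(-138, z(-8, w(1))) + 6143 = (109 + sqrt(-1*(-8) - 2*1) + (-1*(-8) - 2*1)**2) + 6143 = (109 + sqrt(8 - 2) + (8 - 2)**2) + 6143 = (109 + sqrt(6) + 6**2) + 6143 = (109 + sqrt(6) + 36) + 6143 = (145 + sqrt(6)) + 6143 = 6288 + sqrt(6)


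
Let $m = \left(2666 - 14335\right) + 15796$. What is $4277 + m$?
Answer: $8404$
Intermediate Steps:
$m = 4127$ ($m = \left(2666 - 14335\right) + 15796 = -11669 + 15796 = 4127$)
$4277 + m = 4277 + 4127 = 8404$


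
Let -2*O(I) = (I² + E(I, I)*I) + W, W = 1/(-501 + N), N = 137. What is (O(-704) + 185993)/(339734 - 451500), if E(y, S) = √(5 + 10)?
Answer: 45001319/81365648 - 176*√15/55883 ≈ 0.54088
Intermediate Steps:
W = -1/364 (W = 1/(-501 + 137) = 1/(-364) = -1/364 ≈ -0.0027473)
E(y, S) = √15
O(I) = 1/728 - I²/2 - I*√15/2 (O(I) = -((I² + √15*I) - 1/364)/2 = -((I² + I*√15) - 1/364)/2 = -(-1/364 + I² + I*√15)/2 = 1/728 - I²/2 - I*√15/2)
(O(-704) + 185993)/(339734 - 451500) = ((1/728 - ½*(-704)² - ½*(-704)*√15) + 185993)/(339734 - 451500) = ((1/728 - ½*495616 + 352*√15) + 185993)/(-111766) = ((1/728 - 247808 + 352*√15) + 185993)*(-1/111766) = ((-180404223/728 + 352*√15) + 185993)*(-1/111766) = (-45001319/728 + 352*√15)*(-1/111766) = 45001319/81365648 - 176*√15/55883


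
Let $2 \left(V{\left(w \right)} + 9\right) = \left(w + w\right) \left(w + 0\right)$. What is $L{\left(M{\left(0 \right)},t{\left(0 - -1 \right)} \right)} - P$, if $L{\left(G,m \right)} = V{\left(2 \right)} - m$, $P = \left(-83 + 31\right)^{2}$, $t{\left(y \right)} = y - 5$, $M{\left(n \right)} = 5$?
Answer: $-2705$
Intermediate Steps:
$t{\left(y \right)} = -5 + y$ ($t{\left(y \right)} = y - 5 = -5 + y$)
$V{\left(w \right)} = -9 + w^{2}$ ($V{\left(w \right)} = -9 + \frac{\left(w + w\right) \left(w + 0\right)}{2} = -9 + \frac{2 w w}{2} = -9 + \frac{2 w^{2}}{2} = -9 + w^{2}$)
$P = 2704$ ($P = \left(-52\right)^{2} = 2704$)
$L{\left(G,m \right)} = -5 - m$ ($L{\left(G,m \right)} = \left(-9 + 2^{2}\right) - m = \left(-9 + 4\right) - m = -5 - m$)
$L{\left(M{\left(0 \right)},t{\left(0 - -1 \right)} \right)} - P = \left(-5 - \left(-5 + \left(0 - -1\right)\right)\right) - 2704 = \left(-5 - \left(-5 + \left(0 + 1\right)\right)\right) - 2704 = \left(-5 - \left(-5 + 1\right)\right) - 2704 = \left(-5 - -4\right) - 2704 = \left(-5 + 4\right) - 2704 = -1 - 2704 = -2705$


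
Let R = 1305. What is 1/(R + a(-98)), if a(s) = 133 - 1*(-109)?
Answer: 1/1547 ≈ 0.00064641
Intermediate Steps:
a(s) = 242 (a(s) = 133 + 109 = 242)
1/(R + a(-98)) = 1/(1305 + 242) = 1/1547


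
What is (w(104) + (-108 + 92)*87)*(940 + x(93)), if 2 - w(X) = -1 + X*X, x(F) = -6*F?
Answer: -4662310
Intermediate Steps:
w(X) = 3 - X² (w(X) = 2 - (-1 + X*X) = 2 - (-1 + X²) = 2 + (1 - X²) = 3 - X²)
(w(104) + (-108 + 92)*87)*(940 + x(93)) = ((3 - 1*104²) + (-108 + 92)*87)*(940 - 6*93) = ((3 - 1*10816) - 16*87)*(940 - 558) = ((3 - 10816) - 1392)*382 = (-10813 - 1392)*382 = -12205*382 = -4662310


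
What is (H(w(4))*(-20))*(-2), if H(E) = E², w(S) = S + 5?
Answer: 3240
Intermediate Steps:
w(S) = 5 + S
(H(w(4))*(-20))*(-2) = ((5 + 4)²*(-20))*(-2) = (9²*(-20))*(-2) = (81*(-20))*(-2) = -1620*(-2) = 3240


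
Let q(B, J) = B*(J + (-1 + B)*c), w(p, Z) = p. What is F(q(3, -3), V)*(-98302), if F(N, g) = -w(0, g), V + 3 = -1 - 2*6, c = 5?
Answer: 0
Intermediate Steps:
V = -16 (V = -3 + (-1 - 2*6) = -3 + (-1 - 12) = -3 - 13 = -16)
q(B, J) = B*(-5 + J + 5*B) (q(B, J) = B*(J + (-1 + B)*5) = B*(J + (-5 + 5*B)) = B*(-5 + J + 5*B))
F(N, g) = 0 (F(N, g) = -1*0 = 0)
F(q(3, -3), V)*(-98302) = 0*(-98302) = 0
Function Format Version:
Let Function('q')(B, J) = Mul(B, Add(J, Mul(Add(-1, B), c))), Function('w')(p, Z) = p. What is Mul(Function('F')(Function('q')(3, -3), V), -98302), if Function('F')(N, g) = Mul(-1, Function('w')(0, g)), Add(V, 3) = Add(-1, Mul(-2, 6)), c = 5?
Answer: 0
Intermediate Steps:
V = -16 (V = Add(-3, Add(-1, Mul(-2, 6))) = Add(-3, Add(-1, -12)) = Add(-3, -13) = -16)
Function('q')(B, J) = Mul(B, Add(-5, J, Mul(5, B))) (Function('q')(B, J) = Mul(B, Add(J, Mul(Add(-1, B), 5))) = Mul(B, Add(J, Add(-5, Mul(5, B)))) = Mul(B, Add(-5, J, Mul(5, B))))
Function('F')(N, g) = 0 (Function('F')(N, g) = Mul(-1, 0) = 0)
Mul(Function('F')(Function('q')(3, -3), V), -98302) = Mul(0, -98302) = 0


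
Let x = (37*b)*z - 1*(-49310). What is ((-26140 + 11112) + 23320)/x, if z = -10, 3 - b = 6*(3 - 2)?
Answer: 2073/12605 ≈ 0.16446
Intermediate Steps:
b = -3 (b = 3 - 6*(3 - 2) = 3 - 6 = -3)
x = 50420 (x = (37*(-3))*(-10) - 1*(-49310) = -111*(-10) + 49310 = 1110 + 49310 = 50420)
((-26140 + 11112) + 23320)/x = ((-26140 + 11112) + 23320)/50420 = (-15028 + 23320)*(1/50420) = 8292*(1/50420) = 2073/12605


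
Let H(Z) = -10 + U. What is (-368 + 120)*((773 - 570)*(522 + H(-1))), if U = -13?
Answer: -25121656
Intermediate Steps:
H(Z) = -23 (H(Z) = -10 - 13 = -23)
(-368 + 120)*((773 - 570)*(522 + H(-1))) = (-368 + 120)*((773 - 570)*(522 - 23)) = -50344*499 = -248*101297 = -25121656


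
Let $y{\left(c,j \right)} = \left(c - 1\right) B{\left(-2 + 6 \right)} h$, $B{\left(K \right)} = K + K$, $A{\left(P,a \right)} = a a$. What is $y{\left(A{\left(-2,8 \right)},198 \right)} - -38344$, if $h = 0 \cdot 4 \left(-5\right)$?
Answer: $38344$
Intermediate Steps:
$A{\left(P,a \right)} = a^{2}$
$h = 0$ ($h = 0 \left(-5\right) = 0$)
$B{\left(K \right)} = 2 K$
$y{\left(c,j \right)} = 0$ ($y{\left(c,j \right)} = \left(c - 1\right) 2 \left(-2 + 6\right) 0 = \left(-1 + c\right) 2 \cdot 4 \cdot 0 = \left(-1 + c\right) 8 \cdot 0 = \left(-8 + 8 c\right) 0 = 0$)
$y{\left(A{\left(-2,8 \right)},198 \right)} - -38344 = 0 - -38344 = 0 + 38344 = 38344$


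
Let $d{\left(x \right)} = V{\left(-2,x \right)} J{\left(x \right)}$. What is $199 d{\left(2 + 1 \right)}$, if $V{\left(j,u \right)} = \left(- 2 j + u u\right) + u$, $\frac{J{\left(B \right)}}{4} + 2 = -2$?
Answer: $-50944$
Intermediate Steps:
$J{\left(B \right)} = -16$ ($J{\left(B \right)} = -8 + 4 \left(-2\right) = -8 - 8 = -16$)
$V{\left(j,u \right)} = u + u^{2} - 2 j$ ($V{\left(j,u \right)} = \left(- 2 j + u^{2}\right) + u = \left(u^{2} - 2 j\right) + u = u + u^{2} - 2 j$)
$d{\left(x \right)} = -64 - 16 x - 16 x^{2}$ ($d{\left(x \right)} = \left(x + x^{2} - -4\right) \left(-16\right) = \left(x + x^{2} + 4\right) \left(-16\right) = \left(4 + x + x^{2}\right) \left(-16\right) = -64 - 16 x - 16 x^{2}$)
$199 d{\left(2 + 1 \right)} = 199 \left(-64 - 16 \left(2 + 1\right) - 16 \left(2 + 1\right)^{2}\right) = 199 \left(-64 - 48 - 16 \cdot 3^{2}\right) = 199 \left(-64 - 48 - 144\right) = 199 \left(-256\right) = -50944$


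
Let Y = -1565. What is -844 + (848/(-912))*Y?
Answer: 34837/57 ≈ 611.18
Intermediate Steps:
-844 + (848/(-912))*Y = -844 + (848/(-912))*(-1565) = -844 + (848*(-1/912))*(-1565) = -844 - 53/57*(-1565) = -844 + 82945/57 = 34837/57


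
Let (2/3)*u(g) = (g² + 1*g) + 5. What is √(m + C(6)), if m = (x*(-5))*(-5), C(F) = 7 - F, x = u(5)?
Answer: √5254/2 ≈ 36.242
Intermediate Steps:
u(g) = 15/2 + 3*g/2 + 3*g²/2 (u(g) = 3*((g² + 1*g) + 5)/2 = 3*((g² + g) + 5)/2 = 3*((g + g²) + 5)/2 = 3*(5 + g + g²)/2 = 15/2 + 3*g/2 + 3*g²/2)
x = 105/2 (x = 15/2 + (3/2)*5 + (3/2)*5² = 15/2 + 15/2 + (3/2)*25 = 15/2 + 15/2 + 75/2 = 105/2 ≈ 52.500)
m = 2625/2 (m = ((105/2)*(-5))*(-5) = -525/2*(-5) = 2625/2 ≈ 1312.5)
√(m + C(6)) = √(2625/2 + (7 - 1*6)) = √(2625/2 + (7 - 6)) = √(2625/2 + 1) = √(2627/2) = √5254/2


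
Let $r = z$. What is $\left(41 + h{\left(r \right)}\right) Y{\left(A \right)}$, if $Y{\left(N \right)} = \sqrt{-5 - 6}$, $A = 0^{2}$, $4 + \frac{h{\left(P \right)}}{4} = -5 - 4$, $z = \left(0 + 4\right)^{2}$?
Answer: $- 11 i \sqrt{11} \approx - 36.483 i$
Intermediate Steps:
$z = 16$ ($z = 4^{2} = 16$)
$r = 16$
$h{\left(P \right)} = -52$ ($h{\left(P \right)} = -16 + 4 \left(-5 - 4\right) = -16 + 4 \left(-9\right) = -16 - 36 = -52$)
$A = 0$
$Y{\left(N \right)} = i \sqrt{11}$ ($Y{\left(N \right)} = \sqrt{-11} = i \sqrt{11}$)
$\left(41 + h{\left(r \right)}\right) Y{\left(A \right)} = \left(41 - 52\right) i \sqrt{11} = - 11 i \sqrt{11}$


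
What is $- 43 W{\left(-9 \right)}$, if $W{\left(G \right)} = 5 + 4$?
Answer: $-387$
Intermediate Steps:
$W{\left(G \right)} = 9$
$- 43 W{\left(-9 \right)} = \left(-43\right) 9 = -387$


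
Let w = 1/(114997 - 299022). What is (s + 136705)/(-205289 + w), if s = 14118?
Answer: -27755202575/37778308226 ≈ -0.73469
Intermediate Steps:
w = -1/184025 (w = 1/(-184025) = -1/184025 ≈ -5.4340e-6)
(s + 136705)/(-205289 + w) = (14118 + 136705)/(-205289 - 1/184025) = 150823/(-37778308226/184025) = 150823*(-184025/37778308226) = -27755202575/37778308226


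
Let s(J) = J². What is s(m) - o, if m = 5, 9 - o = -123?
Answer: -107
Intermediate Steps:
o = 132 (o = 9 - 1*(-123) = 9 + 123 = 132)
s(m) - o = 5² - 1*132 = 25 - 132 = -107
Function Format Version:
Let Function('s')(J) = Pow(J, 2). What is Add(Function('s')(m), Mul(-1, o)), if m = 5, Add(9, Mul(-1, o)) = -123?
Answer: -107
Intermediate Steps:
o = 132 (o = Add(9, Mul(-1, -123)) = Add(9, 123) = 132)
Add(Function('s')(m), Mul(-1, o)) = Add(Pow(5, 2), Mul(-1, 132)) = Add(25, -132) = -107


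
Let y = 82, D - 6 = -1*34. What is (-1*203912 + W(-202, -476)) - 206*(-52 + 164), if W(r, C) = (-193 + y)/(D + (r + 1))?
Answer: -51979225/229 ≈ -2.2698e+5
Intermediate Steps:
D = -28 (D = 6 - 1*34 = 6 - 34 = -28)
W(r, C) = -111/(-27 + r) (W(r, C) = (-193 + 82)/(-28 + (r + 1)) = -111/(-28 + (1 + r)) = -111/(-27 + r))
(-1*203912 + W(-202, -476)) - 206*(-52 + 164) = (-1*203912 - 111/(-27 - 202)) - 206*(-52 + 164) = (-203912 - 111/(-229)) - 206*112 = (-203912 - 111*(-1/229)) - 23072 = (-203912 + 111/229) - 23072 = -46695737/229 - 23072 = -51979225/229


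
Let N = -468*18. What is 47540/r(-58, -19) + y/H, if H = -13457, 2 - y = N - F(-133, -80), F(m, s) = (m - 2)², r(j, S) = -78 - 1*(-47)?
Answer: -640571961/417167 ≈ -1535.5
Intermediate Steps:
N = -8424
r(j, S) = -31 (r(j, S) = -78 + 47 = -31)
F(m, s) = (-2 + m)²
y = 26651 (y = 2 - (-8424 - (-2 - 133)²) = 2 - (-8424 - 1*(-135)²) = 2 - (-8424 - 1*18225) = 2 - (-8424 - 18225) = 2 - 1*(-26649) = 2 + 26649 = 26651)
47540/r(-58, -19) + y/H = 47540/(-31) + 26651/(-13457) = 47540*(-1/31) + 26651*(-1/13457) = -47540/31 - 26651/13457 = -640571961/417167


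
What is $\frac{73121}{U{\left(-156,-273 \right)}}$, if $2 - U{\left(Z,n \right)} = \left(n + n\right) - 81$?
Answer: $\frac{73121}{629} \approx 116.25$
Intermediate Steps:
$U{\left(Z,n \right)} = 83 - 2 n$ ($U{\left(Z,n \right)} = 2 - \left(\left(n + n\right) - 81\right) = 2 - \left(2 n - 81\right) = 2 - \left(-81 + 2 n\right) = 83 - 2 n$)
$\frac{73121}{U{\left(-156,-273 \right)}} = \frac{73121}{83 - -546} = \frac{73121}{83 + 546} = \frac{73121}{629}$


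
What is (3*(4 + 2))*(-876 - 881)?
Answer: -31626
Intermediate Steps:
(3*(4 + 2))*(-876 - 881) = (3*6)*(-1757) = 18*(-1757) = -31626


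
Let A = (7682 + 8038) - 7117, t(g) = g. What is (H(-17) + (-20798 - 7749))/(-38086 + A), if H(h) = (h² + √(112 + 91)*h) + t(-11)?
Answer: 28269/29483 + 17*√203/29483 ≈ 0.96704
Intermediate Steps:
A = 8603 (A = 15720 - 7117 = 8603)
H(h) = -11 + h² + h*√203 (H(h) = (h² + √(112 + 91)*h) - 11 = (h² + √203*h) - 11 = (h² + h*√203) - 11 = -11 + h² + h*√203)
(H(-17) + (-20798 - 7749))/(-38086 + A) = ((-11 + (-17)² - 17*√203) + (-20798 - 7749))/(-38086 + 8603) = ((-11 + 289 - 17*√203) - 28547)/(-29483) = ((278 - 17*√203) - 28547)*(-1/29483) = (-28269 - 17*√203)*(-1/29483) = 28269/29483 + 17*√203/29483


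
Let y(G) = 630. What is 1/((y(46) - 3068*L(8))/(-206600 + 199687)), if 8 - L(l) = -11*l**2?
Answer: 6913/2183786 ≈ 0.0031656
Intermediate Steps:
L(l) = 8 + 11*l**2 (L(l) = 8 - (-11)*l**2 = 8 + 11*l**2)
1/((y(46) - 3068*L(8))/(-206600 + 199687)) = 1/((630 - 3068*(8 + 11*8**2))/(-206600 + 199687)) = 1/((630 - 3068*(8 + 11*64))/(-6913)) = 1/((630 - 3068*(8 + 704))*(-1/6913)) = 1/((630 - 3068*712)*(-1/6913)) = 1/((630 - 2184416)*(-1/6913)) = 1/(-2183786*(-1/6913)) = 1/(2183786/6913) = 6913/2183786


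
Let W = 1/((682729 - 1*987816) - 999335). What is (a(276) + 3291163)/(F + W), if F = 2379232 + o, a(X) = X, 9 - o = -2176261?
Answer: 4293425443258/5942297029843 ≈ 0.72252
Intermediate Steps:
o = 2176270 (o = 9 - 1*(-2176261) = 9 + 2176261 = 2176270)
W = -1/1304422 (W = 1/((682729 - 987816) - 999335) = 1/(-305087 - 999335) = 1/(-1304422) = -1/1304422 ≈ -7.6662e-7)
F = 4555502 (F = 2379232 + 2176270 = 4555502)
(a(276) + 3291163)/(F + W) = (276 + 3291163)/(4555502 - 1/1304422) = 3291439/(5942297029843/1304422) = 3291439*(1304422/5942297029843) = 4293425443258/5942297029843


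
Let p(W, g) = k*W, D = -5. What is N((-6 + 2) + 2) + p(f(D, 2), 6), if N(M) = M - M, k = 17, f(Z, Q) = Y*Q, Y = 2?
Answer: 68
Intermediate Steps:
f(Z, Q) = 2*Q
p(W, g) = 17*W
N(M) = 0
N((-6 + 2) + 2) + p(f(D, 2), 6) = 0 + 17*(2*2) = 0 + 17*4 = 0 + 68 = 68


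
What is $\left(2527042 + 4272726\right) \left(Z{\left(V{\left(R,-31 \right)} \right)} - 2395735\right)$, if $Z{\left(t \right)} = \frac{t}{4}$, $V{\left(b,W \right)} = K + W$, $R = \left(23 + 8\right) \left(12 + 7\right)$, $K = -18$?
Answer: $-16290525486638$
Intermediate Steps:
$R = 589$ ($R = 31 \cdot 19 = 589$)
$V{\left(b,W \right)} = -18 + W$
$Z{\left(t \right)} = \frac{t}{4}$ ($Z{\left(t \right)} = t \frac{1}{4} = \frac{t}{4}$)
$\left(2527042 + 4272726\right) \left(Z{\left(V{\left(R,-31 \right)} \right)} - 2395735\right) = \left(2527042 + 4272726\right) \left(\frac{-18 - 31}{4} - 2395735\right) = 6799768 \left(\frac{1}{4} \left(-49\right) - 2395735\right) = 6799768 \left(- \frac{49}{4} - 2395735\right) = 6799768 \left(- \frac{9582989}{4}\right) = -16290525486638$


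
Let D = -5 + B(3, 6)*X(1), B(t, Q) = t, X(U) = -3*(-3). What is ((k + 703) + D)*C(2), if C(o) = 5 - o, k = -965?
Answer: -720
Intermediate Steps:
X(U) = 9
D = 22 (D = -5 + 3*9 = -5 + 27 = 22)
((k + 703) + D)*C(2) = ((-965 + 703) + 22)*(5 - 1*2) = (-262 + 22)*(5 - 2) = -240*3 = -720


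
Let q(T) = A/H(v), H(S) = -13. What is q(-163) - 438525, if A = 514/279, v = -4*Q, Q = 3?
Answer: -1590530689/3627 ≈ -4.3853e+5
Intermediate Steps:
v = -12 (v = -4*3 = -12)
A = 514/279 (A = 514*(1/279) = 514/279 ≈ 1.8423)
q(T) = -514/3627 (q(T) = (514/279)/(-13) = (514/279)*(-1/13) = -514/3627)
q(-163) - 438525 = -514/3627 - 438525 = -1590530689/3627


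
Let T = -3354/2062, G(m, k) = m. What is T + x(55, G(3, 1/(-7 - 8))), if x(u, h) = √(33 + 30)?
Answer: -1677/1031 + 3*√7 ≈ 6.3107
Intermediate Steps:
x(u, h) = 3*√7 (x(u, h) = √63 = 3*√7)
T = -1677/1031 (T = -3354*1/2062 = -1677/1031 ≈ -1.6266)
T + x(55, G(3, 1/(-7 - 8))) = -1677/1031 + 3*√7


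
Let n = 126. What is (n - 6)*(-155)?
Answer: -18600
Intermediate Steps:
(n - 6)*(-155) = (126 - 6)*(-155) = 120*(-155) = -18600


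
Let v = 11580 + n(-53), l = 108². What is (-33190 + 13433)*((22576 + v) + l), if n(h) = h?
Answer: -904218619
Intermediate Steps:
l = 11664
v = 11527 (v = 11580 - 53 = 11527)
(-33190 + 13433)*((22576 + v) + l) = (-33190 + 13433)*((22576 + 11527) + 11664) = -19757*(34103 + 11664) = -19757*45767 = -904218619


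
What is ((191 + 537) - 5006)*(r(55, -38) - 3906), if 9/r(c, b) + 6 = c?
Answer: 818745030/49 ≈ 1.6709e+7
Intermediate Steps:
r(c, b) = 9/(-6 + c)
((191 + 537) - 5006)*(r(55, -38) - 3906) = ((191 + 537) - 5006)*(9/(-6 + 55) - 3906) = (728 - 5006)*(9/49 - 3906) = -4278*(9*(1/49) - 3906) = -4278*(9/49 - 3906) = -4278*(-191385/49) = 818745030/49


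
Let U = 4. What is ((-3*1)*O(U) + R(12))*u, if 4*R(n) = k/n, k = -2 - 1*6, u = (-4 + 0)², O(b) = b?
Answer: -584/3 ≈ -194.67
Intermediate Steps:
u = 16 (u = (-4)² = 16)
k = -8 (k = -2 - 6 = -8)
R(n) = -2/n (R(n) = (-8/n)/4 = -2/n)
((-3*1)*O(U) + R(12))*u = (-3*1*4 - 2/12)*16 = (-3*4 - 2*1/12)*16 = (-12 - ⅙)*16 = -73/6*16 = -584/3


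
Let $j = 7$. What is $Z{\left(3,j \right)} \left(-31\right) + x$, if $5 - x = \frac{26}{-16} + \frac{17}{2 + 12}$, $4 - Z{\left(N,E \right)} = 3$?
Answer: $- \frac{1433}{56} \approx -25.589$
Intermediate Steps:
$Z{\left(N,E \right)} = 1$ ($Z{\left(N,E \right)} = 4 - 3 = 1$)
$x = \frac{303}{56}$ ($x = 5 - \left(\frac{26}{-16} + \frac{17}{2 + 12}\right) = 5 - \left(26 \left(- \frac{1}{16}\right) + \frac{17}{14}\right) = 5 - \left(- \frac{13}{8} + 17 \cdot \frac{1}{14}\right) = 5 - \left(- \frac{13}{8} + \frac{17}{14}\right) = 5 - - \frac{23}{56} = 5 + \frac{23}{56} = \frac{303}{56} \approx 5.4107$)
$Z{\left(3,j \right)} \left(-31\right) + x = 1 \left(-31\right) + \frac{303}{56} = -31 + \frac{303}{56} = - \frac{1433}{56}$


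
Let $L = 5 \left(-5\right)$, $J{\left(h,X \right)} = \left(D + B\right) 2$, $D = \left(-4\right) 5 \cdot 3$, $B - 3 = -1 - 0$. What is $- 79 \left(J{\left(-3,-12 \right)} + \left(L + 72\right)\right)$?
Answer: $5451$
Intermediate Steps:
$B = 2$ ($B = 3 - 1 = 2$)
$D = -60$ ($D = \left(-20\right) 3 = -60$)
$J{\left(h,X \right)} = -116$ ($J{\left(h,X \right)} = \left(-60 + 2\right) 2 = \left(-58\right) 2 = -116$)
$L = -25$
$- 79 \left(J{\left(-3,-12 \right)} + \left(L + 72\right)\right) = - 79 \left(-116 + \left(-25 + 72\right)\right) = - 79 \left(-116 + 47\right) = \left(-79\right) \left(-69\right) = 5451$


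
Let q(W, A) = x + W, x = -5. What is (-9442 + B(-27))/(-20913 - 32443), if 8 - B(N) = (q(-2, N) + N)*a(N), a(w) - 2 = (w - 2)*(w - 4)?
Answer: -5300/13339 ≈ -0.39733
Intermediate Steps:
a(w) = 2 + (-4 + w)*(-2 + w) (a(w) = 2 + (w - 2)*(w - 4) = 2 + (-2 + w)*(-4 + w) = 2 + (-4 + w)*(-2 + w))
q(W, A) = -5 + W
B(N) = 8 - (-7 + N)*(10 + N² - 6*N) (B(N) = 8 - ((-5 - 2) + N)*(10 + N² - 6*N) = 8 - (-7 + N)*(10 + N² - 6*N))
(-9442 + B(-27))/(-20913 - 32443) = (-9442 + (78 - 1*(-27)³ - 52*(-27) + 13*(-27)²))/(-20913 - 32443) = (-9442 + (78 - 1*(-19683) + 1404 + 13*729))/(-53356) = (-9442 + (78 + 19683 + 1404 + 9477))*(-1/53356) = (-9442 + 30642)*(-1/53356) = 21200*(-1/53356) = -5300/13339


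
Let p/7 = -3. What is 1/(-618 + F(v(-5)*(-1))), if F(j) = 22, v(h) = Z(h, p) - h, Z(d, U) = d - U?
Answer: -1/596 ≈ -0.0016779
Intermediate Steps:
p = -21 (p = 7*(-3) = -21)
v(h) = 21 (v(h) = (h - 1*(-21)) - h = (h + 21) - h = (21 + h) - h = 21)
1/(-618 + F(v(-5)*(-1))) = 1/(-618 + 22) = 1/(-596) = -1/596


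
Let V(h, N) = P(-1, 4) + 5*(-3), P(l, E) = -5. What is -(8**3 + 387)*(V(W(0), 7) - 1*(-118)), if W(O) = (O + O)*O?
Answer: -88102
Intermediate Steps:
W(O) = 2*O**2 (W(O) = (2*O)*O = 2*O**2)
V(h, N) = -20 (V(h, N) = -5 + 5*(-3) = -5 - 15 = -20)
-(8**3 + 387)*(V(W(0), 7) - 1*(-118)) = -(8**3 + 387)*(-20 - 1*(-118)) = -(512 + 387)*(-20 + 118) = -899*98 = -1*88102 = -88102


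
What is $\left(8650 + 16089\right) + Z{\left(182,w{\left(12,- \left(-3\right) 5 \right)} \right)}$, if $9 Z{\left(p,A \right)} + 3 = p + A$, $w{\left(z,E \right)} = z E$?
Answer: $\frac{223010}{9} \approx 24779.0$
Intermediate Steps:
$w{\left(z,E \right)} = E z$
$Z{\left(p,A \right)} = - \frac{1}{3} + \frac{A}{9} + \frac{p}{9}$ ($Z{\left(p,A \right)} = - \frac{1}{3} + \frac{p + A}{9} = - \frac{1}{3} + \frac{A + p}{9} = - \frac{1}{3} + \left(\frac{A}{9} + \frac{p}{9}\right) = - \frac{1}{3} + \frac{A}{9} + \frac{p}{9}$)
$\left(8650 + 16089\right) + Z{\left(182,w{\left(12,- \left(-3\right) 5 \right)} \right)} = \left(8650 + 16089\right) + \left(- \frac{1}{3} + \frac{- \left(-3\right) 5 \cdot 12}{9} + \frac{1}{9} \cdot 182\right) = 24739 + \left(- \frac{1}{3} + \frac{\left(-1\right) \left(-15\right) 12}{9} + \frac{182}{9}\right) = 24739 + \left(- \frac{1}{3} + \frac{15 \cdot 12}{9} + \frac{182}{9}\right) = 24739 + \left(- \frac{1}{3} + \frac{1}{9} \cdot 180 + \frac{182}{9}\right) = 24739 + \left(- \frac{1}{3} + 20 + \frac{182}{9}\right) = 24739 + \frac{359}{9} = \frac{223010}{9}$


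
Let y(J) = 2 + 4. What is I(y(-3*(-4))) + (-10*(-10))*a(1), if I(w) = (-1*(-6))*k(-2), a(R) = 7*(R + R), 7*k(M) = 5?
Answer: 9830/7 ≈ 1404.3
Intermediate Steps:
k(M) = 5/7 (k(M) = (⅐)*5 = 5/7)
a(R) = 14*R (a(R) = 7*(2*R) = 14*R)
y(J) = 6
I(w) = 30/7 (I(w) = -1*(-6)*(5/7) = 6*(5/7) = 30/7)
I(y(-3*(-4))) + (-10*(-10))*a(1) = 30/7 + (-10*(-10))*(14*1) = 30/7 + 100*14 = 30/7 + 1400 = 9830/7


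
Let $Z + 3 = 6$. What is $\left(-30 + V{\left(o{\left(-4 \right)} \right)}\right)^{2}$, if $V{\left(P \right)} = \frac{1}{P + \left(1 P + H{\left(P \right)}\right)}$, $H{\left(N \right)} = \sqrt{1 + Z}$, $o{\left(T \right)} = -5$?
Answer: $\frac{58081}{64} \approx 907.52$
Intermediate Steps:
$Z = 3$ ($Z = -3 + 6 = 3$)
$H{\left(N \right)} = 2$ ($H{\left(N \right)} = \sqrt{1 + 3} = \sqrt{4} = 2$)
$V{\left(P \right)} = \frac{1}{2 + 2 P}$ ($V{\left(P \right)} = \frac{1}{P + \left(1 P + 2\right)} = \frac{1}{P + \left(P + 2\right)} = \frac{1}{P + \left(2 + P\right)} = \frac{1}{2 + 2 P}$)
$\left(-30 + V{\left(o{\left(-4 \right)} \right)}\right)^{2} = \left(-30 + \frac{1}{2 \left(1 - 5\right)}\right)^{2} = \left(-30 + \frac{1}{2 \left(-4\right)}\right)^{2} = \left(-30 + \frac{1}{2} \left(- \frac{1}{4}\right)\right)^{2} = \left(-30 - \frac{1}{8}\right)^{2} = \left(- \frac{241}{8}\right)^{2} = \frac{58081}{64}$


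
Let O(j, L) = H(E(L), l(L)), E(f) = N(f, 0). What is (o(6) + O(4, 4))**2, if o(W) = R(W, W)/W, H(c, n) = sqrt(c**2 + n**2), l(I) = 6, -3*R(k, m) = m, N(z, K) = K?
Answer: 289/9 ≈ 32.111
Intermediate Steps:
E(f) = 0
R(k, m) = -m/3
O(j, L) = 6 (O(j, L) = sqrt(0**2 + 6**2) = sqrt(0 + 36) = sqrt(36) = 6)
o(W) = -1/3 (o(W) = (-W/3)/W = -1/3)
(o(6) + O(4, 4))**2 = (-1/3 + 6)**2 = (17/3)**2 = 289/9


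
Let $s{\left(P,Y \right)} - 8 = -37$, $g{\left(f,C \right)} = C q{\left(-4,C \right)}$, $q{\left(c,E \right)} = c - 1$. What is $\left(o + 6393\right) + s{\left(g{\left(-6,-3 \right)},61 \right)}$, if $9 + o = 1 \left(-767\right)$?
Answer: $5588$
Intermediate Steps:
$q{\left(c,E \right)} = -1 + c$
$g{\left(f,C \right)} = - 5 C$ ($g{\left(f,C \right)} = C \left(-1 - 4\right) = C \left(-5\right) = - 5 C$)
$o = -776$ ($o = -9 + 1 \left(-767\right) = -9 - 767 = -776$)
$s{\left(P,Y \right)} = -29$ ($s{\left(P,Y \right)} = 8 - 37 = -29$)
$\left(o + 6393\right) + s{\left(g{\left(-6,-3 \right)},61 \right)} = \left(-776 + 6393\right) - 29 = 5617 - 29 = 5588$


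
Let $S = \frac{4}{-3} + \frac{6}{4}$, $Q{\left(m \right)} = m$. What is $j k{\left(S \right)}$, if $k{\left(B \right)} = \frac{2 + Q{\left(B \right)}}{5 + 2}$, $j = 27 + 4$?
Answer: $\frac{403}{42} \approx 9.5952$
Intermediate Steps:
$S = \frac{1}{6}$ ($S = 4 \left(- \frac{1}{3}\right) + 6 \cdot \frac{1}{4} = - \frac{4}{3} + \frac{3}{2} = \frac{1}{6} \approx 0.16667$)
$j = 31$
$k{\left(B \right)} = \frac{2}{7} + \frac{B}{7}$ ($k{\left(B \right)} = \frac{2 + B}{5 + 2} = \frac{2 + B}{7} = \left(2 + B\right) \frac{1}{7} = \frac{2}{7} + \frac{B}{7}$)
$j k{\left(S \right)} = 31 \left(\frac{2}{7} + \frac{1}{7} \cdot \frac{1}{6}\right) = 31 \left(\frac{2}{7} + \frac{1}{42}\right) = 31 \cdot \frac{13}{42} = \frac{403}{42}$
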